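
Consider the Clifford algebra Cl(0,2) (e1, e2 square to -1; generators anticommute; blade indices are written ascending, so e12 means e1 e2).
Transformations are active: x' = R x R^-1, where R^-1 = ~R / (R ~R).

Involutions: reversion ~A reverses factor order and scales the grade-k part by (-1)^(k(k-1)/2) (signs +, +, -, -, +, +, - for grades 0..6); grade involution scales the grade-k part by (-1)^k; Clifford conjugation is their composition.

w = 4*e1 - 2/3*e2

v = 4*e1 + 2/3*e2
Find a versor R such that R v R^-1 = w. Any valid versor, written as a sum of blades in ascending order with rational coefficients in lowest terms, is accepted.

Equal squares first: v^2 = w^2 = -148/9. Then v + w = 8*e1 is a versor taking v to w, provided it is invertible.
Answer: 8*e1


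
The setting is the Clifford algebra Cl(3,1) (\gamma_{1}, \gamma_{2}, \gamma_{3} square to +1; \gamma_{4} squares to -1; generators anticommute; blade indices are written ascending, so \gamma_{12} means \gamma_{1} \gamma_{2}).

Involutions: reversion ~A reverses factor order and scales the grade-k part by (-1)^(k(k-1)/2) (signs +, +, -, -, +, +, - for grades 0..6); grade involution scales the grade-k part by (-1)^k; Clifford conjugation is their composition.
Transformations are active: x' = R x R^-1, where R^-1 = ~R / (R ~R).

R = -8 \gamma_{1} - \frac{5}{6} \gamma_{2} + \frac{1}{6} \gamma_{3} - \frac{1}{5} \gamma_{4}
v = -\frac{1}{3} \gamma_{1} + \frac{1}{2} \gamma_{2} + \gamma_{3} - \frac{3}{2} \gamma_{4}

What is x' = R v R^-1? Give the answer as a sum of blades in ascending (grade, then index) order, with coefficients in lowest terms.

~R = -8 \gamma_{1} - \frac{5}{6} \gamma_{2} + \frac{1}{6} \gamma_{3} - \frac{1}{5} \gamma_{4}, and R ~R = \frac{29107}{450}, so R^-1 = ~R / (\frac{29107}{450}).
R v = \frac{127}{60} - \frac{77}{18} \gamma_{12} - \frac{143}{18} \gamma_{13} + \frac{179}{15} \gamma_{14} - \frac{11}{12} \gamma_{23} + \frac{27}{20} \gamma_{24} - \frac{1}{20} \gamma_{34}
Answer: -\frac{16613}{87321} \gamma_{1} - \frac{16141}{29107} \gamma_{2} - \frac{57579}{58214} \gamma_{3} + \frac{86559}{58214} \gamma_{4}


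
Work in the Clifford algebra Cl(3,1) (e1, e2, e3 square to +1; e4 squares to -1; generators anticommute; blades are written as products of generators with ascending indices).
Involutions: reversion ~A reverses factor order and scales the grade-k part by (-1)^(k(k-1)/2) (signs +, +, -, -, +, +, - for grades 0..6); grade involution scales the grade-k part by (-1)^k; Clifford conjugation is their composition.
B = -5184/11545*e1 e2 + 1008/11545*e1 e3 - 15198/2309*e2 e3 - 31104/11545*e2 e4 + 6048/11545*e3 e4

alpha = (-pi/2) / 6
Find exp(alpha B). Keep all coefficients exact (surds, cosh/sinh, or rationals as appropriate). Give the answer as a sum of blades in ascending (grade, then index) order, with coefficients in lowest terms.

B^2 term by term: the squares give (-5184/11545)^2*(e1 e2)^2 + (1008/11545)^2*(e1 e3)^2 + (-15198/2309)^2*(e2 e3)^2 + (-31104/11545)^2*(e2 e4)^2 + (6048/11545)^2*(e3 e4)^2 = 26873856/133287025*(-1) + 1016064/133287025*(-1) + 230979204/5331481*(-1) + 967458816/133287025*(+1) + 36578304/133287025*(+1) = -36 (each basis 2-blade squares to minus the product of its generators' squares); cross terms between blades sharing an index anticommute and cancel; the commuting (index-disjoint) pairs give grade-4 terms 2*c*c'*(blade product), which cancel blade by blade — e1 e2 e3 e4: -62705664/133287025 + 62705664/133287025 = 0 — confirming B is simple. So B^2 = -36.
B^2 = -36 — since the square is negative, the closed form is circular: l = 6, alpha*l = -pi/2, so exp(alpha B) = cos(-pi/2) + (sin(-pi/2)/6)*B = 0 + (-1/6)*B.
Answer: 864/11545*e1 e2 - 168/11545*e1 e3 + 2533/2309*e2 e3 + 5184/11545*e2 e4 - 1008/11545*e3 e4


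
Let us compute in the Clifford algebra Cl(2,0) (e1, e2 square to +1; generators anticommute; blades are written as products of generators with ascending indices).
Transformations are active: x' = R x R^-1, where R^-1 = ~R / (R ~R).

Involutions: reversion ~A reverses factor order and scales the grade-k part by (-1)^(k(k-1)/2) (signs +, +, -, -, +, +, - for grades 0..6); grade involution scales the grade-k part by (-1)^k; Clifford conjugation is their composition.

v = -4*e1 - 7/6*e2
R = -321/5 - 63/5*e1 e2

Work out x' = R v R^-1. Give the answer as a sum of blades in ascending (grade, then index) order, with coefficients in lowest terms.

~R = -321/5 + 63/5*e1 e2, and R ~R = 21402/5, so R^-1 = ~R / (21402/5).
R v = 543/2*e1 + 49/2*e2
Answer: -9855/2378*e1 + 1540/3567*e2


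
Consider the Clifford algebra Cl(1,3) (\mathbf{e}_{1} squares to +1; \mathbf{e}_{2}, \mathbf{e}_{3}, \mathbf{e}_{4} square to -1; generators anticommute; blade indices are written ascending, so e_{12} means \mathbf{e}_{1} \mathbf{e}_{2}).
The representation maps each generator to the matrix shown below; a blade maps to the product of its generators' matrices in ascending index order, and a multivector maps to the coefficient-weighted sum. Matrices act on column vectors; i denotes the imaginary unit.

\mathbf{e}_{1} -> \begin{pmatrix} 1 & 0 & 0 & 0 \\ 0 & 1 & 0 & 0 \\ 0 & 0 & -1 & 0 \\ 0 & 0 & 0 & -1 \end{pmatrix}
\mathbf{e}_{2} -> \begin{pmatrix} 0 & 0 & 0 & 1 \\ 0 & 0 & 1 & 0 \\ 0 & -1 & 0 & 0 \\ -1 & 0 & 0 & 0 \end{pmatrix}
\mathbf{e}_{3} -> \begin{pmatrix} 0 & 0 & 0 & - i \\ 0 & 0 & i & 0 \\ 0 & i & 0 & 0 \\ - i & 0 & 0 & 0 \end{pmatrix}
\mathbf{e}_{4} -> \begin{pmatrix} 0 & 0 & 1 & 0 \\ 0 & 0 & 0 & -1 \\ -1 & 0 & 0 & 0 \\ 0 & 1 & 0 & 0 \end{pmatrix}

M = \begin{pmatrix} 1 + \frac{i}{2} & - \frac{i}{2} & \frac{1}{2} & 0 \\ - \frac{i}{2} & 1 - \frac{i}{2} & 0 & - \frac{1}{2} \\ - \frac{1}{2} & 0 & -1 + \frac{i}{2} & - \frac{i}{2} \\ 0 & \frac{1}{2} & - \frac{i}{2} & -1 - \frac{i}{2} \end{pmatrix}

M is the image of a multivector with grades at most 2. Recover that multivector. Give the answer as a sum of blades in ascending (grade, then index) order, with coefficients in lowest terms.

Method: the blade images are trace-orthogonal — tr(rho(e_A) rho(e_B)^-1) = 4 if A = B and 0 otherwise — and rho(e_A)^-1 = (e_A)^2 * rho(e_A) with (e_A)^2 = +1 or -1, so the coefficient of e_A in the preimage is (e_A)^2 * tr(M rho(e_A))/4.
Nonzero projections over blades of grade <= 2: e_{1}: (e_{1})^2 = +1, tr(M rho(e_{1})) = 4, coefficient 1; e_{4}: (e_{4})^2 = -1, tr(M rho(e_{4})) = -2, coefficient \frac{1}{2}; e_{23}: (e_{23})^2 = -1, tr(M rho(e_{23})) = 2, coefficient -\frac{1}{2}; e_{34}: (e_{34})^2 = -1, tr(M rho(e_{34})) = -2, coefficient \frac{1}{2}. Every other blade of grade <= 2 projects to 0.
Answer: e_{1} + \frac{1}{2} e_{4} - \frac{1}{2} e_{23} + \frac{1}{2} e_{34}


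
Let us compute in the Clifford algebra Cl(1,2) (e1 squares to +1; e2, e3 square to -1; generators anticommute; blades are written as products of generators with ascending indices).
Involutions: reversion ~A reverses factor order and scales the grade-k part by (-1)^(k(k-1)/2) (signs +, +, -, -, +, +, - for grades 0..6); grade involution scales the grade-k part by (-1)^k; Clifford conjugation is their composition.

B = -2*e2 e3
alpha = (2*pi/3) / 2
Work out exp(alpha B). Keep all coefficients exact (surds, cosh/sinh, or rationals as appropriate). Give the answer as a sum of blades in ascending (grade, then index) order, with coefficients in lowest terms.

B^2 = (-2)^2*(e2 e3)^2 = 4*(-1) = -4 (a basis 2-blade squares to minus the product of its generators' squares).
B^2 = -4 — circular case — the even/odd split gives cos and sin: l = 2, alpha*l = 2*pi/3, so exp(alpha B) = cos(2*pi/3) + (sin(2*pi/3)/2)*B = -1/2 + (sqrt(3)/4)*B.
Answer: -1/2 - sqrt(3)/2*e2 e3


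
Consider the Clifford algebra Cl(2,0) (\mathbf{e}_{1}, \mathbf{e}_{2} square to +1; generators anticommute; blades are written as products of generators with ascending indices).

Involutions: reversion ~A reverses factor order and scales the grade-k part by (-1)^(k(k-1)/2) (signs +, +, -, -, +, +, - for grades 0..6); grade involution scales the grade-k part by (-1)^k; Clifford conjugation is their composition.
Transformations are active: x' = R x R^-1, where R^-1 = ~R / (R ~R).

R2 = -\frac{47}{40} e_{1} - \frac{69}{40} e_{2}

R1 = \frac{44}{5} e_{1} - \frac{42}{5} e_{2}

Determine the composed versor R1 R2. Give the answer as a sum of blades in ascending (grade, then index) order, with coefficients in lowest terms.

Distribute over the terms of R1 (each basis-blade product reordered to ascending indices, repeated generators contracted through their squares):
(\frac{44}{5} e_{1}) R2 = -\frac{517}{50} - \frac{759}{50} e_{1} e_{2}
(-\frac{42}{5} e_{2}) R2 = \frac{1449}{100} - \frac{987}{100} e_{1} e_{2}
Summing the partial products and collecting blades:
Answer: \frac{83}{20} - \frac{501}{20} e_{1} e_{2}


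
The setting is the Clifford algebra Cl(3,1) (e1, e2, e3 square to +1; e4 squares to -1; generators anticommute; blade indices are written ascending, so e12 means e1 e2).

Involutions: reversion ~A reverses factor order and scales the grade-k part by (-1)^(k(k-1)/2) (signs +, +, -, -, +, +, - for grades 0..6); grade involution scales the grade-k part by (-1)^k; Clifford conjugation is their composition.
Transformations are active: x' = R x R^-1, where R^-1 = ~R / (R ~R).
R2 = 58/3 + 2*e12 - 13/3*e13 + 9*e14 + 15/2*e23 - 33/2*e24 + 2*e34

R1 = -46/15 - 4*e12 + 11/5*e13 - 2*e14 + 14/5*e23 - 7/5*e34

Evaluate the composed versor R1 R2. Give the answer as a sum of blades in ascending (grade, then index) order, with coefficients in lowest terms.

Distribute over the terms of R1 (each basis-blade product reordered to ascending indices, repeated generators contracted through their squares):
(-46/15) R2 = -2668/45 - 92/15*e12 + 598/45*e13 - 138/5*e14 - 23*e23 + 253/5*e24 - 92/15*e34
(-4*e12) R2 = 8 - 232/3*e12 - 30*e13 + 66*e14 - 52/3*e23 + 36*e24 - 8*e1234
(11/5*e13) R2 = 143/15 - 33/2*e12 + 638/15*e13 + 22/5*e14 + 22/5*e23 - 99/5*e34 + 363/10*e1234
(-2*e14) R2 = -18 + 33*e12 - 4*e13 - 116/3*e14 - 4*e24 + 26/3*e34 - 15*e1234
(14/5*e23) R2 = -21 - 182/15*e12 - 28/5*e13 + 812/15*e23 + 28/5*e24 + 231/5*e34 + 126/5*e1234
(-7/5*e34) R2 = -14/5 + 63/5*e13 - 91/15*e14 - 231/10*e23 + 21/2*e24 - 406/15*e34 - 14/5*e1234
Summing the partial products and collecting blades:
Answer: -752/9 - 791/10*e12 + 1297/45*e13 - 29/15*e14 - 49/10*e23 + 987/10*e24 + 28/15*e34 + 357/10*e1234


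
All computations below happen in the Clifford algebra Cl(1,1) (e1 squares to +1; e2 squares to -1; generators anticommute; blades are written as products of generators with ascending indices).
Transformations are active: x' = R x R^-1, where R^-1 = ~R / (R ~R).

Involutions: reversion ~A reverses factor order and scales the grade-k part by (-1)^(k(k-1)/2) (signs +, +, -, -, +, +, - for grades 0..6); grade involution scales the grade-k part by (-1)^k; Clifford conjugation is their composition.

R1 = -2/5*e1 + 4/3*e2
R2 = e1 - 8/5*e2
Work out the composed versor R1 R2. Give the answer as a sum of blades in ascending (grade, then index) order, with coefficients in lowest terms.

Distribute over the terms of R1 (each basis-blade product reordered to ascending indices, repeated generators contracted through their squares):
(-2/5*e1) R2 = -2/5 + 16/25*e1 e2
(4/3*e2) R2 = 32/15 - 4/3*e1 e2
Summing the partial products and collecting blades:
Answer: 26/15 - 52/75*e1 e2


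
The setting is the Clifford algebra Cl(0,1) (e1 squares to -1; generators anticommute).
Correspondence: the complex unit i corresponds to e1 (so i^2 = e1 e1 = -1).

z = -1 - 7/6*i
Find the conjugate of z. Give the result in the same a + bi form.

In blades: z = -1 - 7/6*e1.
Conjugation here is Clifford conjugation: the scalar is fixed and the grade-1 and grade-2 blades all flip sign, giving -1 + 7/6*e1; translating back:
Answer: -1 + 7/6*i


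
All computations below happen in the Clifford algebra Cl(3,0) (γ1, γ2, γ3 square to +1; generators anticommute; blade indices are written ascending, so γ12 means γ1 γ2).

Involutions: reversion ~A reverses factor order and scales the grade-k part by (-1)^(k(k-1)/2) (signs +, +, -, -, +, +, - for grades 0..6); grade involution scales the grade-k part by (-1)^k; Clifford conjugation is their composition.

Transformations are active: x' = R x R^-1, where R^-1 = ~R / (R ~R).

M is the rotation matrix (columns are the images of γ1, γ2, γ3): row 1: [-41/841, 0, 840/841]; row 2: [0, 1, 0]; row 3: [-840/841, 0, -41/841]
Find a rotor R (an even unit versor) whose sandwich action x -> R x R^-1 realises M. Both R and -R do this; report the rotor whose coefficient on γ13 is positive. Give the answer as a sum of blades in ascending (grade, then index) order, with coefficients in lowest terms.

Method: write R = a + b12*γ12 + b13*γ13 + b23*γ23 with a^2 + b12^2 + b13^2 + b23^2 = 1 (so R^-1 = ~R). Expanding the columns R e_j ~R gives tr M = 4a^2 - 1 and, from the antisymmetric part, M21 - M12 = -4a*b12, M13 - M31 = 4a*b13, M32 - M23 = -4a*b23.
Here tr M = 759/841, so a^2 = (1 + tr M)/4 = 400/841 and a = ±20/29. Taking a = 20/29: M21 - M12 = 0, M13 - M31 = 1680/841, M32 - M23 = 0, giving b12 = 0, b13 = 21/29, b23 = 0, i.e. R = 20/29 + 21/29*γ13.
Its γ13 coefficient is already positive.
Answer: 20/29 + 21/29*γ13. Uniqueness: Spin(3) -> SO(3) maps R and -R to the same rotation of trace 759/841; fixing the sign of the γ13 coefficient removes the ambiguity.


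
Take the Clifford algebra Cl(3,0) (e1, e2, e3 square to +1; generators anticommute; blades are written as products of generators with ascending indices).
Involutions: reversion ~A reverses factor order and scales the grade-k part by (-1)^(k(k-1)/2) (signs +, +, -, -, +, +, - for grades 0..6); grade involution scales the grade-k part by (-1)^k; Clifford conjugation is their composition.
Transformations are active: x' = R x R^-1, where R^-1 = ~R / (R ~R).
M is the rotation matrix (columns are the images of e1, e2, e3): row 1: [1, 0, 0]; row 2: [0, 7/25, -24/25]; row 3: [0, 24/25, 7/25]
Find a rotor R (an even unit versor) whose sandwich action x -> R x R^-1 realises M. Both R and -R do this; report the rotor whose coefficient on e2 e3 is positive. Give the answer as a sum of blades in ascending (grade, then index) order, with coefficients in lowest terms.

Method: write R = a + b12*e1 e2 + b13*e1 e3 + b23*e2 e3 with a^2 + b12^2 + b13^2 + b23^2 = 1 (so R^-1 = ~R). Expanding the columns R e_j ~R gives tr M = 4a^2 - 1 and, from the antisymmetric part, M21 - M12 = -4a*b12, M13 - M31 = 4a*b13, M32 - M23 = -4a*b23.
Here tr M = 39/25, so a^2 = (1 + tr M)/4 = 16/25 and a = ±4/5. Taking a = 4/5: M21 - M12 = 0, M13 - M31 = 0, M32 - M23 = 48/25, giving b12 = 0, b13 = 0, b23 = -3/5, i.e. R = 4/5 - 3/5*e2 e3.
Its e2 e3 coefficient is negative, so report the other preimage -R.
Answer: -4/5 + 3/5*e2 e3. Sheet selection: the two-to-one cover makes ±R indistinguishable at the matrix level (trace 39/25), so uniqueness comes from the required sign on e2 e3.


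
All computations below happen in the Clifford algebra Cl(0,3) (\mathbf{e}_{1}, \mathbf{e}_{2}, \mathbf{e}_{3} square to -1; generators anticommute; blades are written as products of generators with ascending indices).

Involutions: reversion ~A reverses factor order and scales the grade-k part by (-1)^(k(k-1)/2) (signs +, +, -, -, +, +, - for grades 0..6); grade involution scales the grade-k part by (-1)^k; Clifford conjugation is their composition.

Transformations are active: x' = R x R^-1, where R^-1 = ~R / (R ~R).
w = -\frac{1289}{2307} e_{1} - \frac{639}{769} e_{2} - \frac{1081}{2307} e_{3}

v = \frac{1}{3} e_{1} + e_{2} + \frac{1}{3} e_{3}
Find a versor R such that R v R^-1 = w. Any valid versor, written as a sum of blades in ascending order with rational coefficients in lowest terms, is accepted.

Equal squares first: v^2 = w^2 = -\frac{11}{9}. Then v + w = -\frac{520}{2307} e_{1} + \frac{130}{769} e_{2} - \frac{104}{769} e_{3} is a versor taking v to w, provided it is invertible.
Answer: -\frac{520}{2307} e_{1} + \frac{130}{769} e_{2} - \frac{104}{769} e_{3}


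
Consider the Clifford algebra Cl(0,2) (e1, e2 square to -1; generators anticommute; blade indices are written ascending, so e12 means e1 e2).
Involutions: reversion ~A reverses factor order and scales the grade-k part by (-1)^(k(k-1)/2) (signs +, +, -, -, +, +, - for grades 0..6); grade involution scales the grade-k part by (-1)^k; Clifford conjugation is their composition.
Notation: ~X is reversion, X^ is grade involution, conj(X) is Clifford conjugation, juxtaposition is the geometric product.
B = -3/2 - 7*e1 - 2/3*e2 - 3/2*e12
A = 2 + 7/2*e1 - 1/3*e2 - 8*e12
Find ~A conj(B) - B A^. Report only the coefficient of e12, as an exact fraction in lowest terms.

first term: -707/18 + 35/12*e1 + 631/12*e2 - 13/3*e12
second term: -707/18 - 35/12*e1 - 631/12*e2 + 13/3*e12
Answer: -26/3


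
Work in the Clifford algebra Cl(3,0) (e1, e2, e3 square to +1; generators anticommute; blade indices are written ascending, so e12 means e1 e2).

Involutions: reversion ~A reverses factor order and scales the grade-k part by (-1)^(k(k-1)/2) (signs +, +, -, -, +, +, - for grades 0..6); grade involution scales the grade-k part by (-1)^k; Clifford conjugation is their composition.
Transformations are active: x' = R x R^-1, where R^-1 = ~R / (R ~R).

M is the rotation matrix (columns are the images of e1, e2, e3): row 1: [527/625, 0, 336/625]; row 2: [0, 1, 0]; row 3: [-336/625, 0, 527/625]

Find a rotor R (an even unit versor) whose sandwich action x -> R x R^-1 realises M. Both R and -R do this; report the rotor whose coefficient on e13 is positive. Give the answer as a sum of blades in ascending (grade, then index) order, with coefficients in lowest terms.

Method: write R = a + b12*e12 + b13*e13 + b23*e23 with a^2 + b12^2 + b13^2 + b23^2 = 1 (so R^-1 = ~R). Expanding the columns R e_j ~R gives tr M = 4a^2 - 1 and, from the antisymmetric part, M21 - M12 = -4a*b12, M13 - M31 = 4a*b13, M32 - M23 = -4a*b23.
Here tr M = 1679/625, so a^2 = (1 + tr M)/4 = 576/625 and a = ±24/25. Taking a = 24/25: M21 - M12 = 0, M13 - M31 = 672/625, M32 - M23 = 0, giving b12 = 0, b13 = 7/25, b23 = 0, i.e. R = 24/25 + 7/25*e13.
Its e13 coefficient is already positive.
Answer: 24/25 + 7/25*e13. Note: both R and -R realise this M (trace 1679/625); the covering map identifies them, and the e13-coefficient sign is the tie-breaker.


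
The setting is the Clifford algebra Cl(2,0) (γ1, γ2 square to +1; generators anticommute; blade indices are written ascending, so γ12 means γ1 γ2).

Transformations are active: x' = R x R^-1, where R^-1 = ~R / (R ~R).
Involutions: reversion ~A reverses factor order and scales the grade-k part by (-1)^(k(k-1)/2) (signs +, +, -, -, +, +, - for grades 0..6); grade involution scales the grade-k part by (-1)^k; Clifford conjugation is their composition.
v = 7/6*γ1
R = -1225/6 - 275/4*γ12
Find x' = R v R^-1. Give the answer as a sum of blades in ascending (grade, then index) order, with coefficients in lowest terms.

~R = -1225/6 + 275/4*γ12, and R ~R = 6683125/144, so R^-1 = ~R / (6683125/144).
R v = -8575/36*γ1 + 1925/24*γ2
Answer: 59605/64158*γ1 - 7546/10693*γ2


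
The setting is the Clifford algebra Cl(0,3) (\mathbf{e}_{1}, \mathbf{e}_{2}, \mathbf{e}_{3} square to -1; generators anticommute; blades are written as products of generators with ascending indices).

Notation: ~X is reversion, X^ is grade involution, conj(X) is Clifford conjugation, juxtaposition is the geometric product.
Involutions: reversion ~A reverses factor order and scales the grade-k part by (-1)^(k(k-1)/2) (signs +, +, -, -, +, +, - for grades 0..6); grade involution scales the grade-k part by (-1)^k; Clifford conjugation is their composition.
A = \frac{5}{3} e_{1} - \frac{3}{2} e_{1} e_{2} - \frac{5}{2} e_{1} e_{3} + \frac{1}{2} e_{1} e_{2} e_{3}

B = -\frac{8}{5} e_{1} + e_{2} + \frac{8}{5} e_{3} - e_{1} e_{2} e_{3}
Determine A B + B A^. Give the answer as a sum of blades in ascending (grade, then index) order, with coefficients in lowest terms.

first term: \frac{13}{6} + \frac{11}{2} e_{1} + \frac{49}{10} e_{2} + \frac{5}{2} e_{3} + \frac{13}{15} e_{1} e_{2} + \frac{19}{6} e_{1} e_{3} + \frac{37}{15} e_{2} e_{3} + \frac{1}{10} e_{1} e_{2} e_{3}
second term: -\frac{13}{6} - \frac{11}{2} e_{1} + \frac{1}{10} e_{2} - \frac{11}{2} e_{3} + \frac{37}{15} e_{1} e_{2} + \frac{13}{6} e_{1} e_{3} - \frac{37}{15} e_{2} e_{3} + \frac{1}{10} e_{1} e_{2} e_{3}
Answer: 5 e_{2} - 3 e_{3} + \frac{10}{3} e_{1} e_{2} + \frac{16}{3} e_{1} e_{3} + \frac{1}{5} e_{1} e_{2} e_{3}


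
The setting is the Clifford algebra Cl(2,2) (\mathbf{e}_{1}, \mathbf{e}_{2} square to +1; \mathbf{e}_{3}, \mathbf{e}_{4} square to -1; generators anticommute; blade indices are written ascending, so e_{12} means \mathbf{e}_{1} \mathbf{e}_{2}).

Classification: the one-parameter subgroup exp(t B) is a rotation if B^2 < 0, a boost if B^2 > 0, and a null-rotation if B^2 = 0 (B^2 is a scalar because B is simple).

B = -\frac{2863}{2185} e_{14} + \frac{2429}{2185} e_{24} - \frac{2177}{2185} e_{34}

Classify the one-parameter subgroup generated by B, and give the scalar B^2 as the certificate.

B^2 term by term: the squares give (-\frac{2863}{2185})^2*(e_{14})^2 + (\frac{2429}{2185})^2*(e_{24})^2 + (-\frac{2177}{2185})^2*(e_{34})^2 = \frac{8196769}{4774225}*(+1) + \frac{5900041}{4774225}*(+1) + \frac{4739329}{4774225}*(-1) = \frac{49}{25} (each basis 2-blade squares to minus the product of its generators' squares); cross terms between blades sharing an index anticommute and cancel. So B^2 = \frac{49}{25}.
Answer: boost, certificate B^2 = \frac{49}{25}. Because \frac{49}{25} is invariant under every versor sandwich, the classification follows from its sign alone.


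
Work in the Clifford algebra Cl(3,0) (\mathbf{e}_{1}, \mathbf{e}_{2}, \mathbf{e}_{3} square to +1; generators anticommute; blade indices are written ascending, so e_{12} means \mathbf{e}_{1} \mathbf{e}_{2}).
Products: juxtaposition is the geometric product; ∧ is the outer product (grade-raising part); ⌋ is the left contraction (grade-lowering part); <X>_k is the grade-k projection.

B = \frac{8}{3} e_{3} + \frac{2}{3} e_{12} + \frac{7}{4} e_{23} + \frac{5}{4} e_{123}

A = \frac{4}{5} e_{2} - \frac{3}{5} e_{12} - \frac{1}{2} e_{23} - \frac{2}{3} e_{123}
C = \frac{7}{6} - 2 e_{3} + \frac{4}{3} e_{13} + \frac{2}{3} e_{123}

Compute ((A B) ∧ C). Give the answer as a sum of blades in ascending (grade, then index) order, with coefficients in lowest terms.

step 1: \frac{253}{120} + \frac{151}{120} e_{1} - \frac{4}{3} e_{2} + \frac{467}{180} e_{3} - \frac{16}{9} e_{12} - \frac{103}{60} e_{13} + \frac{32}{15} e_{23} - \frac{8}{5} e_{123}
step 2: \frac{1771}{720} + \frac{1057}{720} e_{1} - \frac{14}{9} e_{2} - \frac{257}{216} e_{3} - \frac{56}{27} e_{12} - \frac{41}{24} e_{13} + \frac{232}{45} e_{23} + \frac{877}{180} e_{123}
Answer: \frac{1771}{720} + \frac{1057}{720} e_{1} - \frac{14}{9} e_{2} - \frac{257}{216} e_{3} - \frac{56}{27} e_{12} - \frac{41}{24} e_{13} + \frac{232}{45} e_{23} + \frac{877}{180} e_{123}


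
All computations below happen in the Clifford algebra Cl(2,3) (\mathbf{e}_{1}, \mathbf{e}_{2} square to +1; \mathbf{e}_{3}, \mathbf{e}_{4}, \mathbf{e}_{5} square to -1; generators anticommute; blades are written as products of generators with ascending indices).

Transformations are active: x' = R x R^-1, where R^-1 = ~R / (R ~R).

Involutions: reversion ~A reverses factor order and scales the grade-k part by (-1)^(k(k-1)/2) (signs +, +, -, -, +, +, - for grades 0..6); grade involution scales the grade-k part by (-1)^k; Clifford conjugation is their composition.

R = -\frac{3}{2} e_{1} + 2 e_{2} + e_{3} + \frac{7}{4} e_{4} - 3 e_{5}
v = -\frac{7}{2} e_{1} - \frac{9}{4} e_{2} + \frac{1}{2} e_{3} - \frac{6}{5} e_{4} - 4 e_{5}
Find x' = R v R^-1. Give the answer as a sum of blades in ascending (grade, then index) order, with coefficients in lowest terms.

~R = -\frac{3}{2} e_{1} + 2 e_{2} + e_{3} + \frac{7}{4} e_{4} - 3 e_{5}, and R ~R = -\frac{109}{16}, so R^-1 = ~R / (-\frac{109}{16}).
R v = -\frac{193}{20} + \frac{83}{8} e_{1} e_{2} + \frac{11}{4} e_{1} e_{3} + \frac{317}{40} e_{1} e_{4} - \frac{9}{2} e_{1} e_{5} + \frac{13}{4} e_{2} e_{3} + \frac{123}{80} e_{2} e_{4} - \frac{59}{4} e_{2} e_{5} - \frac{83}{40} e_{3} e_{4} - \frac{5}{2} e_{3} e_{5} - \frac{53}{5} e_{4} e_{5}
Answer: -\frac{817}{1090} e_{1} + \frac{17257}{2180} e_{2} + \frac{2543}{1090} e_{3} + \frac{3356}{545} e_{4} - \frac{2452}{545} e_{5}


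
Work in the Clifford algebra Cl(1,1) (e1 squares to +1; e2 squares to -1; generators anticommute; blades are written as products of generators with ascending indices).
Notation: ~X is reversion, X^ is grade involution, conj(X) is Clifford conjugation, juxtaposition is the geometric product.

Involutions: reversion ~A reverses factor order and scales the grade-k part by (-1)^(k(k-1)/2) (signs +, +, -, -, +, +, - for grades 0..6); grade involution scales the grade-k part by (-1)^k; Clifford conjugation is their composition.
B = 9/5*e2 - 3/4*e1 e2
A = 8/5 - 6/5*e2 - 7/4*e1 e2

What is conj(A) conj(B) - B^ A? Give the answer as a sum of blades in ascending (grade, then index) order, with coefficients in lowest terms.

first term: 1389/400 + 81/20*e1 - 72/25*e2 + 6/5*e1 e2
second term: -339/400 + 9/4*e1 - 72/25*e2 - 6/5*e1 e2
Answer: 108/25 + 9/5*e1 + 12/5*e1 e2


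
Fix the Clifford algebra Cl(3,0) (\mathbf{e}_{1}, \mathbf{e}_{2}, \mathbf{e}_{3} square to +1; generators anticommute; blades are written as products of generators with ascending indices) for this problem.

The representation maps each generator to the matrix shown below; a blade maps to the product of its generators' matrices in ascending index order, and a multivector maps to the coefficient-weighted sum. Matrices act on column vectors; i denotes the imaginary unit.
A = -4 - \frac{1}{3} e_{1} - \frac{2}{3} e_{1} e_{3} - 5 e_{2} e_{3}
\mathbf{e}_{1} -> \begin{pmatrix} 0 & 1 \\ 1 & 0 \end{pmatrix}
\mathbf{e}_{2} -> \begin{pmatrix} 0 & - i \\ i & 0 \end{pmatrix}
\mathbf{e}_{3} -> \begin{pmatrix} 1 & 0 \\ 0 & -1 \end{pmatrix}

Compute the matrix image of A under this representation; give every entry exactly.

Bivector images (products of the table entries): rho(e_{1} e_{3}) = rho(\mathbf{e}_{1})rho(\mathbf{e}_{3}) = \begin{pmatrix} 0 & -1 \\ 1 & 0 \end{pmatrix}; rho(e_{2} e_{3}) = rho(\mathbf{e}_{2})rho(\mathbf{e}_{3}) = \begin{pmatrix} 0 & i \\ i & 0 \end{pmatrix}.
M = (-4)*1 + (-\frac{1}{3})*rho(e_{1}) + (-\frac{2}{3})*rho(e_{1} e_{3}) + (-5)*rho(e_{2} e_{3}), summed entrywise (1 is the identity matrix):
Answer: \begin{pmatrix} -4 & \frac{1}{3} - 5 i \\ -1 - 5 i & -4 \end{pmatrix}


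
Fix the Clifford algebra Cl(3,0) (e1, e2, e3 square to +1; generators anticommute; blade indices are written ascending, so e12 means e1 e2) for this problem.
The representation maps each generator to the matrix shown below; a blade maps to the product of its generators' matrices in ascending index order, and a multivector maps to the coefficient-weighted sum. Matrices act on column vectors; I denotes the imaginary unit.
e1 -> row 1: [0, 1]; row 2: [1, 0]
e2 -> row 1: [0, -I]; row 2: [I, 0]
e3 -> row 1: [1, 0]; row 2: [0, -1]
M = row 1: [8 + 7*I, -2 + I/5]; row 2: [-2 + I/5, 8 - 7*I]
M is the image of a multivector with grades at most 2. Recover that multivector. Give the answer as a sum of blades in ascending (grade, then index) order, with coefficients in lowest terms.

Method: 1, rho(e1), rho(e2), rho(e3) form a trace-orthogonal basis of the 2x2 complex matrices (tr(X Y) = 2 if X = Y, else 0), so M = m0*1 + m1*rho(e1) + m2*rho(e2) + m3*rho(e3) with m0 = tr(M)/2 = 8, m1 = tr(M rho(e1))/2 = -2 + I/5, m2 = tr(M rho(e2))/2 = 0, m3 = tr(M rho(e3))/2 = 7*I.
Multiplying table entries, the bivector images are rho(e12) = I*rho(e3), rho(e13) = -I*rho(e2), rho(e23) = I*rho(e1); with real blade coefficients the real parts of m0..m3 are the coefficients of 1, e1, e2, e3 and the imaginary parts give the bivectors (e23: Im m1, e13: -Im m2, e12: Im m3).
Answer: 8 - 2*e1 + 7*e12 + 1/5*e23


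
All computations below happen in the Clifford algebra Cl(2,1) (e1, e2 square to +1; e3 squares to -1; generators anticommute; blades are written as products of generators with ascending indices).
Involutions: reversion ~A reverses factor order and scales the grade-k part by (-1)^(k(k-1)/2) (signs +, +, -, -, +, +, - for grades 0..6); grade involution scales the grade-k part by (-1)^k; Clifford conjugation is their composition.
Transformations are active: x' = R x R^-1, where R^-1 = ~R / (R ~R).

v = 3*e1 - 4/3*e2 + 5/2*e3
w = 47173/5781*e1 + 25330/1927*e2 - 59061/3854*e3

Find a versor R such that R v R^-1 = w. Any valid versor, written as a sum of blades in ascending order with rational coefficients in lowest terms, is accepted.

The midline construction: v and w both square to 163/36, so reflecting in their sum 64516/5781*e1 + 68282/5781*e2 - 24713/1927*e3 exchanges them.
Answer: 64516/5781*e1 + 68282/5781*e2 - 24713/1927*e3


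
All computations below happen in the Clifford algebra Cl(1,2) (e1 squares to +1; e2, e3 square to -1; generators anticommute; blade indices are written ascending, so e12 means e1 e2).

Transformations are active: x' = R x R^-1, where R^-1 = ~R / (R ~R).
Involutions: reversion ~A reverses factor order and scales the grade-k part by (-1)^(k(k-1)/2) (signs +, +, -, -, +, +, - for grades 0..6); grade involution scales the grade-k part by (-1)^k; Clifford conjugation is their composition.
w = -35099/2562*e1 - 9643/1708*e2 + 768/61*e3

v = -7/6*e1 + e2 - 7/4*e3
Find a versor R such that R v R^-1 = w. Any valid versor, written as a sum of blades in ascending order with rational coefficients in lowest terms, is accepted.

Construction: equal norms (both -389/144) license R = v + w = -6348/427*e1 - 7935/1708*e2 + 2645/244*e3 — nothing changes along that direction, while (v - w)/2 changes sign, so v maps onto w.
Answer: -6348/427*e1 - 7935/1708*e2 + 2645/244*e3


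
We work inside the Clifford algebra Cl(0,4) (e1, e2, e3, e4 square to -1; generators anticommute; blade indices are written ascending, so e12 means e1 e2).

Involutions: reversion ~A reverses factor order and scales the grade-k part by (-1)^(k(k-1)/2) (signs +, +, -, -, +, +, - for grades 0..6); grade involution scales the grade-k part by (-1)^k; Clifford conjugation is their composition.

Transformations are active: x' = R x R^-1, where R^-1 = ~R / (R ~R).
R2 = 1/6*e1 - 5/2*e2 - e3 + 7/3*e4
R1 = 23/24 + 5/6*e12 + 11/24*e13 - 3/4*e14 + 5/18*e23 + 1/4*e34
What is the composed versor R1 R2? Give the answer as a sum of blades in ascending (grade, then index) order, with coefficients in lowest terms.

Distribute over the terms of R2 (each basis-blade product reordered to ascending indices, repeated generators contracted through their squares):
R1 (1/6*e1) = 23/144*e1 + 5/36*e2 + 11/144*e3 - 1/8*e4 + 5/108*e123 + 1/24*e134
R1 (-5/2*e2) = 25/12*e1 - 115/48*e2 - 25/36*e3 + 55/48*e123 - 15/8*e124 - 5/8*e234
R1 (-e3) = 11/24*e1 + 5/18*e2 - 23/24*e3 - 1/4*e4 - 5/6*e123 - 3/4*e134
R1 (7/3*e4) = 7/4*e1 - 7/12*e3 + 161/72*e4 + 35/18*e124 + 77/72*e134 + 35/54*e234
Summing the partial products and collecting blades:
Answer: 641/144*e1 - 95/48*e2 - 311/144*e3 + 67/36*e4 + 155/432*e123 + 5/72*e124 + 13/36*e134 + 5/216*e234


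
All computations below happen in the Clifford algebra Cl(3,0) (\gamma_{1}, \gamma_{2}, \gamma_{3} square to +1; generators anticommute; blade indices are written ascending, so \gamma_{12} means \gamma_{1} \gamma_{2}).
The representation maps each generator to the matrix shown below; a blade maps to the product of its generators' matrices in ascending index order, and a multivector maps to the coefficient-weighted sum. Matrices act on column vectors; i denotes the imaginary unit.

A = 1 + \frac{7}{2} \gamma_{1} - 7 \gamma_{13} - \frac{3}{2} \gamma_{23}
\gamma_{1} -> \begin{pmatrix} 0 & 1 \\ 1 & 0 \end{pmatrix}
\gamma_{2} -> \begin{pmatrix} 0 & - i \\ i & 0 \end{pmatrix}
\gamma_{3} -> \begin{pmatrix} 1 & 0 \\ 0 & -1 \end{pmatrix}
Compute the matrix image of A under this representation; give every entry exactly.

Bivector images (products of the table entries): rho(\gamma_{13}) = rho(\gamma_{1})rho(\gamma_{3}) = \begin{pmatrix} 0 & -1 \\ 1 & 0 \end{pmatrix}; rho(\gamma_{23}) = rho(\gamma_{2})rho(\gamma_{3}) = \begin{pmatrix} 0 & i \\ i & 0 \end{pmatrix}.
M = (1)*1 + (\frac{7}{2})*rho(\gamma_{1}) + (-7)*rho(\gamma_{13}) + (-\frac{3}{2})*rho(\gamma_{23}), summed entrywise (1 is the identity matrix):
Answer: \begin{pmatrix} 1 & \frac{21}{2} - \frac{3 i}{2} \\ - \frac{7}{2} - \frac{3 i}{2} & 1 \end{pmatrix}


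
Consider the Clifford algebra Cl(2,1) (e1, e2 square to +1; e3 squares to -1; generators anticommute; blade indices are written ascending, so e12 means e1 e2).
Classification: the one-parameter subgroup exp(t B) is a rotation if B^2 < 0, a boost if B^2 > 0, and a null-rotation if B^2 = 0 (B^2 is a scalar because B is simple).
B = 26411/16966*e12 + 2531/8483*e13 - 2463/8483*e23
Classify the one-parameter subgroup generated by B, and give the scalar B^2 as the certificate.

B^2 term by term: the squares give (26411/16966)^2*(e12)^2 + (2531/8483)^2*(e13)^2 + (-2463/8483)^2*(e23)^2 = 697540921/287845156*(-1) + 6405961/71961289*(+1) + 6066369/71961289*(+1) = -9/4 (each basis 2-blade squares to minus the product of its generators' squares); cross terms between blades sharing an index anticommute and cancel. So B^2 = -9/4.
Answer: rotation, certificate B^2 = -9/4. B^2 = -9/4 is basis-independent, so its sign is the whole story.


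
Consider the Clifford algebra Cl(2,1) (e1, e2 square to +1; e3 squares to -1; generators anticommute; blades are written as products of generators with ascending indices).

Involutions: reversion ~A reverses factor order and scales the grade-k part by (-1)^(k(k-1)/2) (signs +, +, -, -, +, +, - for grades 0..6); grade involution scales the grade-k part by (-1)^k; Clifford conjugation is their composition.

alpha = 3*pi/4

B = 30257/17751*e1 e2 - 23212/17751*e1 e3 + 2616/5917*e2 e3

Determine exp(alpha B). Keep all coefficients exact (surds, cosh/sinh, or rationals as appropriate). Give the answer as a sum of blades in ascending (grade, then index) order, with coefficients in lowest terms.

B^2 term by term: the squares give (30257/17751)^2*(e1 e2)^2 + (-23212/17751)^2*(e1 e3)^2 + (2616/5917)^2*(e2 e3)^2 = 915486049/315098001*(-1) + 538796944/315098001*(+1) + 6843456/35010889*(+1) = -1 (each basis 2-blade squares to minus the product of its generators' squares); cross terms between blades sharing an index anticommute and cancel. So B^2 = -1.
B^2 = -1 — the negative square puts this in the circular regime; l = 1, alpha*l = 3*pi/4, so exp(alpha B) = cos(3*pi/4) + (sin(3*pi/4)/1)*B = -sqrt(2)/2 + (sqrt(2)/2)*B.
Answer: -sqrt(2)/2 + 30257*sqrt(2)/35502*e1 e2 - 11606*sqrt(2)/17751*e1 e3 + 1308*sqrt(2)/5917*e2 e3


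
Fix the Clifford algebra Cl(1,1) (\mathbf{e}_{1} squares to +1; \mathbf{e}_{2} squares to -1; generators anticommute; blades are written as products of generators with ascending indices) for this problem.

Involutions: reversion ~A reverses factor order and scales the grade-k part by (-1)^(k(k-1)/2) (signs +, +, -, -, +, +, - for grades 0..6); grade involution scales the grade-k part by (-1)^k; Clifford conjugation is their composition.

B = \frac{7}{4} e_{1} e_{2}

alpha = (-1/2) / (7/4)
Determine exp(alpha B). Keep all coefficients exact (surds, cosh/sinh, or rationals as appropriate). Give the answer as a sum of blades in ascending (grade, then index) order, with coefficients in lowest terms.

B^2 = (\frac{7}{4})^2*(e_{1} e_{2})^2 = \frac{49}{16}*(+1) = \frac{49}{16} (a basis 2-blade squares to minus the product of its generators' squares).
B^2 = \frac{49}{16} — B^2 > 0, so the exponential closes hyperbolically: l = \frac{7}{4}, alpha*l = - \frac{1}{2}, so exp(alpha B) = cosh(- \frac{1}{2}) + (sinh(- \frac{1}{2})/(\frac{7}{4}))*B = \cosh{\left(\frac{1}{2} \right)} + (- \frac{4 \sinh{\left(\frac{1}{2} \right)}}{7})*B.
Answer: \cosh{\left(\frac{1}{2} \right)} - \sinh{\left(\frac{1}{2} \right)} e_{1} e_{2}


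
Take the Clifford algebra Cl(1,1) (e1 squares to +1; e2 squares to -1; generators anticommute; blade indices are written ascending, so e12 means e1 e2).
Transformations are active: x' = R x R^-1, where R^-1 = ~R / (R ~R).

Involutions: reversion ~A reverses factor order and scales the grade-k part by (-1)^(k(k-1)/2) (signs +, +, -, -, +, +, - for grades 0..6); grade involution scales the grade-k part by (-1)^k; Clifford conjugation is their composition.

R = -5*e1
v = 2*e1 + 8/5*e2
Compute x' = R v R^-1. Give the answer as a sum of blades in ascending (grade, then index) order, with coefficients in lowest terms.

~R = -5*e1, and R ~R = 25, so R^-1 = ~R / (25).
R v = -10 - 8*e12
Answer: 2*e1 - 8/5*e2


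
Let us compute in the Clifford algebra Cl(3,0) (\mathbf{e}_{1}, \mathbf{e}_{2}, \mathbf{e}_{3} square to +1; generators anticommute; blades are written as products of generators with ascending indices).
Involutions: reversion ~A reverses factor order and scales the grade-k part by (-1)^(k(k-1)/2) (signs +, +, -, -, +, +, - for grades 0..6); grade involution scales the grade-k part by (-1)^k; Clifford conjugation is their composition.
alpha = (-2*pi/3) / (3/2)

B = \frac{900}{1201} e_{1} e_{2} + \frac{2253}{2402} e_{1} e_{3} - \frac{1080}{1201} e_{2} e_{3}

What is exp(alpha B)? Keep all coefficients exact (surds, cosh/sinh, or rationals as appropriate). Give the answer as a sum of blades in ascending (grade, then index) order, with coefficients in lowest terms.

B^2 term by term: the squares give (\frac{900}{1201})^2*(e_{1} e_{2})^2 + (\frac{2253}{2402})^2*(e_{1} e_{3})^2 + (-\frac{1080}{1201})^2*(e_{2} e_{3})^2 = \frac{810000}{1442401}*(-1) + \frac{5076009}{5769604}*(-1) + \frac{1166400}{1442401}*(-1) = -\frac{9}{4} (each basis 2-blade squares to minus the product of its generators' squares); cross terms between blades sharing an index anticommute and cancel. So B^2 = -\frac{9}{4}.
B^2 = -\frac{9}{4} — since the square is negative, the closed form is circular: l = \frac{3}{2}, alpha*l = - \frac{2 \pi}{3}, so exp(alpha B) = cos(- \frac{2 \pi}{3}) + (sin(- \frac{2 \pi}{3})/(\frac{3}{2}))*B = - \frac{1}{2} + (- \frac{\sqrt{3}}{3})*B.
Answer: - \frac{1}{2} - \frac{300 \sqrt{3}}{1201} e_{1} e_{2} - \frac{751 \sqrt{3}}{2402} e_{1} e_{3} + \frac{360 \sqrt{3}}{1201} e_{2} e_{3}


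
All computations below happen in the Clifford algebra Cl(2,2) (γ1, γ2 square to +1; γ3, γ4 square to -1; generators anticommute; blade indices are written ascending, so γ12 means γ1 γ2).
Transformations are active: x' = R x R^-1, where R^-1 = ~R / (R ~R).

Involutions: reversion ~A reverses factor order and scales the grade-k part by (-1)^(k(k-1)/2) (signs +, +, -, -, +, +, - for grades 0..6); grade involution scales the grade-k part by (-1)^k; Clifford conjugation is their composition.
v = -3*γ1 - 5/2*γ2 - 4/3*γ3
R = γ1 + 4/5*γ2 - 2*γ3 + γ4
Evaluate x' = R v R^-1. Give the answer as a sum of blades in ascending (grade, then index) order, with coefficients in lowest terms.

~R = γ1 + 4/5*γ2 - 2*γ3 + γ4, and R ~R = -84/25, so R^-1 = ~R / (-84/25).
R v = -23/3 - 1/10*γ12 - 22/3*γ13 + 3*γ14 - 91/15*γ23 + 5/2*γ24 + 4/3*γ34
Answer: 953/126*γ1 + 775/126*γ2 - 491/63*γ3 + 575/126*γ4


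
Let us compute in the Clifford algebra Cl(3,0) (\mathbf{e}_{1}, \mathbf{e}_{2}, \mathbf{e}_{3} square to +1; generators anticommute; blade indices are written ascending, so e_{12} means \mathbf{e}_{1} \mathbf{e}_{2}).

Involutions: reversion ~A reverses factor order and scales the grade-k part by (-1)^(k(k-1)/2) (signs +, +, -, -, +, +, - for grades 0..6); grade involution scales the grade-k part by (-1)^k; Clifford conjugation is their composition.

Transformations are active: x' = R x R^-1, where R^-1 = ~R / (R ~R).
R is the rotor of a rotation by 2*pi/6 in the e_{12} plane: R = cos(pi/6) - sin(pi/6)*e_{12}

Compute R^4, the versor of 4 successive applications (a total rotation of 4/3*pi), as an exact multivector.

Half-angle bookkeeping: 4 applications in e_{12} add up to rotor phase 4*pi/6 = \frac{2 \pi}{3}, so R^4 = cos(\frac{2 \pi}{3}) - sin(\frac{2 \pi}{3})*e_{12}.
cos(\frac{2 \pi}{3}) = - \frac{1}{2} and sin(\frac{2 \pi}{3}) = \frac{\sqrt{3}}{2}, so R^4 = -\frac{1}{2} - \frac{\sqrt{3}}{2} e_{12}. The net rotation is 4/3*pi; the rotor keeps the half-angle phase exactly.
Answer: -\frac{1}{2} - \frac{\sqrt{3}}{2} e_{12}
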